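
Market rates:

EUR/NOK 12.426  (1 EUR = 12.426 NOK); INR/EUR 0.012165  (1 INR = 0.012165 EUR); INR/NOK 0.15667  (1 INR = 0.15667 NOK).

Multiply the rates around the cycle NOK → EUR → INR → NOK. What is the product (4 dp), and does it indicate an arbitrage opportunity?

Around NOK → EUR → INR → NOK: 1 ÷ 12.426 ÷ 0.012165 × 0.15667 = 1.036436
Product > 1; profitable direction is NOK → EUR → INR → NOK.

1.0364 (arbitrage exists)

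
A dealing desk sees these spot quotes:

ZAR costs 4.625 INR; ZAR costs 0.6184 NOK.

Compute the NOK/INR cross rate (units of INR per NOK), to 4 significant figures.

NOK/INR = 7.479

1 NOK ÷ 0.6184 = 1.61708 ZAR
1.61708 ZAR × 4.625 = 7.47898 INR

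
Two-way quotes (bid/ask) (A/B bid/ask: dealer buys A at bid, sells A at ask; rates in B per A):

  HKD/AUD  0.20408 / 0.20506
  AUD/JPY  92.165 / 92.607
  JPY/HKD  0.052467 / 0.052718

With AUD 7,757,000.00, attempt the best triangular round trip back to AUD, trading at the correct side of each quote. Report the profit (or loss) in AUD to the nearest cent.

Net result: AUD -8,634.53 (no profitable arbitrage after spreads)

Best loop AUD → HKD → JPY → AUD:
AUD 7,757,000.00 ÷ 0.20506 (buy HKD at ask) = HKD 37,827,952.79
HKD 37,827,952.79 ÷ 0.052718 (buy JPY at ask) = JPY 717,552,881
JPY 717,552,881 ÷ 92.607 (buy AUD at ask) = AUD 7,748,365.47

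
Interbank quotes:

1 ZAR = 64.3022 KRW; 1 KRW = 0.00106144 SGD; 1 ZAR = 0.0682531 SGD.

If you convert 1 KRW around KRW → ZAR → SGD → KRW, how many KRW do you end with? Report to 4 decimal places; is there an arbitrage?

Around KRW → ZAR → SGD → KRW: 1 ÷ 64.3022 × 0.0682531 ÷ 0.00106144 = 1.000003
Product ≈ 1 (deviation 0.000%, within rounding noise).

1.0000 (no arbitrage)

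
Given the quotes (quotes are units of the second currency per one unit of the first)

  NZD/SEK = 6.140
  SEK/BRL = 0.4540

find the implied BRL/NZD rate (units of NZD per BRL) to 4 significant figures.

BRL/NZD = 0.3587

1 BRL ÷ 0.4540 = 2.20264 SEK
2.20264 SEK ÷ 6.140 = 0.358737 NZD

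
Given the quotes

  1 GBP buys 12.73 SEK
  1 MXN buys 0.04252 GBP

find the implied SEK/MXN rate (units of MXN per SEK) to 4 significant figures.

SEK/MXN = 1.847

1 SEK ÷ 12.73 = 0.0785546 GBP
0.0785546 GBP ÷ 0.04252 = 1.84747 MXN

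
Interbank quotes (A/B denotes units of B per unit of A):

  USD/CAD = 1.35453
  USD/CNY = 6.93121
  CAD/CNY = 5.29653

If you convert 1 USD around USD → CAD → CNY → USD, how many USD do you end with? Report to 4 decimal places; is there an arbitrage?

1.0351 (arbitrage exists)

Around USD → CAD → CNY → USD: 1 × 1.35453 × 5.29653 ÷ 6.93121 = 1.035073
Product > 1; profitable direction is USD → CAD → CNY → USD.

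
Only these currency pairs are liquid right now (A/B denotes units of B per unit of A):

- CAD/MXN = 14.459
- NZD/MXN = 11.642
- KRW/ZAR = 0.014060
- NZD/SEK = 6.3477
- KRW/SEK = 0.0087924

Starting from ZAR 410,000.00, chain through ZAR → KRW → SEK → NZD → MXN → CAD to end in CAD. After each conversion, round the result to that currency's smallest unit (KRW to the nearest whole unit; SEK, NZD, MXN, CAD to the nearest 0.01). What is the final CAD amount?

CAD 32,522.12

ZAR 410,000.00 ÷ 0.014060 = KRW 29,160,740
KRW 29,160,740 × 0.0087924 = SEK 256,392.89
SEK 256,392.89 ÷ 6.3477 = NZD 40,391.46
NZD 40,391.46 × 11.642 = MXN 470,237.38
MXN 470,237.38 ÷ 14.459 = CAD 32,522.12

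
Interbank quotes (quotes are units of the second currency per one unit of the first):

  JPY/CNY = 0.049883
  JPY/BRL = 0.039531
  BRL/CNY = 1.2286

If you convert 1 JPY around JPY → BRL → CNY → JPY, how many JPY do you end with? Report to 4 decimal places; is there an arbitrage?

Around JPY → BRL → CNY → JPY: 1 × 0.039531 × 1.2286 ÷ 0.049883 = 0.973634
Product < 1; profitable direction is JPY → CNY → BRL → JPY.

0.9736 (arbitrage exists)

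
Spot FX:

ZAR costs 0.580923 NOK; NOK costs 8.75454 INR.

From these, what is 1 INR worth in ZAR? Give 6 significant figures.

INR/ZAR = 0.196629

1 INR ÷ 8.75454 = 0.114226 NOK
0.114226 NOK ÷ 0.580923 = 0.196629 ZAR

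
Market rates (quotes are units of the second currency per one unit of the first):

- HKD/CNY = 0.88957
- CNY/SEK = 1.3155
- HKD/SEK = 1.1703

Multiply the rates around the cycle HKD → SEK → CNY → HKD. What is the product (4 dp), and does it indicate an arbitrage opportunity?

Around HKD → SEK → CNY → HKD: 1 × 1.1703 ÷ 1.3155 ÷ 0.88957 = 1.000060
Product ≈ 1 (deviation 0.006%, within rounding noise).

1.0001 (no arbitrage)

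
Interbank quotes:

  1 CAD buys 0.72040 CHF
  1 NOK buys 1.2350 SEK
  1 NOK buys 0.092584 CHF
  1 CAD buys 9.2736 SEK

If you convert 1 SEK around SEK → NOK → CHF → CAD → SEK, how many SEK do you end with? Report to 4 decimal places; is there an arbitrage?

Around SEK → NOK → CHF → CAD → SEK: 1 ÷ 1.2350 × 0.092584 ÷ 0.72040 × 9.2736 = 0.965036
Product < 1; profitable direction is SEK → CAD → CHF → NOK → SEK.

0.9650 (arbitrage exists)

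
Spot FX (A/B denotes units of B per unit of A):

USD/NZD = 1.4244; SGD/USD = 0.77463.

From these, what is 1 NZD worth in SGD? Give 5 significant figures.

1 NZD ÷ 1.4244 = 0.70205 USD
0.70205 USD ÷ 0.77463 = 0.906304 SGD

NZD/SGD = 0.90630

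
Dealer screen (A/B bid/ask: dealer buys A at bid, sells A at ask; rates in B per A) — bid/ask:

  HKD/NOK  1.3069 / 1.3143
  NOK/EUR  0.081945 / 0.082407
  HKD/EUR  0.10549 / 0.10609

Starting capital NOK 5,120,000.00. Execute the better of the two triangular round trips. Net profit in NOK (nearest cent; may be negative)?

Net profit: NOK 48,450.12

Best loop NOK → EUR → HKD → NOK:
NOK 5,120,000.00 × 0.081945 (sell NOK at bid) = EUR 419,558.40
EUR 419,558.40 ÷ 0.10609 (buy HKD at ask) = HKD 3,954,740.31
HKD 3,954,740.31 × 1.3069 (sell HKD at bid) = NOK 5,168,450.12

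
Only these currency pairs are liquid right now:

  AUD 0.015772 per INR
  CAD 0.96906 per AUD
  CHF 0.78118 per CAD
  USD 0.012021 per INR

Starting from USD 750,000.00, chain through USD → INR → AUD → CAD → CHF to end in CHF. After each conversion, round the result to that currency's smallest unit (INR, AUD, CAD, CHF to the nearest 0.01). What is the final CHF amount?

CHF 744,919.29

USD 750,000.00 ÷ 0.012021 = INR 62,390,816.07
INR 62,390,816.07 × 0.015772 = AUD 984,027.95
AUD 984,027.95 × 0.96906 = CAD 953,582.13
CAD 953,582.13 × 0.78118 = CHF 744,919.29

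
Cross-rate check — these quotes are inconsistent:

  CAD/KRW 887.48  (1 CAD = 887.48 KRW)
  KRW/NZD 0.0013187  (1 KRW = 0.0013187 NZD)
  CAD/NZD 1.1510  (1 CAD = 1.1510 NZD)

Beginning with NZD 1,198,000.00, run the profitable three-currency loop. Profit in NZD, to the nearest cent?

Profitable loop is NZD → CAD → KRW → NZD:
NZD 1,198,000.00 ÷ 1.1510 = CAD 1,040,834.06
CAD 1,040,834.06 × 887.48 = KRW 923,719,409
KRW 923,719,409 × 0.0013187 = NZD 1,218,108.78
Profit = NZD 1,218,108.78 − NZD 1,198,000.00

Profit: NZD 20,108.78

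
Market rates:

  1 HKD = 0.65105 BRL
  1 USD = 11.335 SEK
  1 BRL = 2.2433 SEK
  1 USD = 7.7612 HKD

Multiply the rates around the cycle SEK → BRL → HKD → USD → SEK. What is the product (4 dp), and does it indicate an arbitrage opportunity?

1.0000 (no arbitrage)

Around SEK → BRL → HKD → USD → SEK: 1 ÷ 2.2433 ÷ 0.65105 ÷ 7.7612 × 11.335 = 0.999979
Product ≈ 1 (deviation 0.002%, within rounding noise).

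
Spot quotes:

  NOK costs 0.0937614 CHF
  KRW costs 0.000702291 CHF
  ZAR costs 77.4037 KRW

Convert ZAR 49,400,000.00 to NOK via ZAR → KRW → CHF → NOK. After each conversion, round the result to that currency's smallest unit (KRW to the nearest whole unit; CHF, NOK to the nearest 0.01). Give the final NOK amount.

NOK 28,640,572.13

ZAR 49,400,000.00 × 77.4037 = KRW 3,823,742,780
KRW 3,823,742,780 × 0.000702291 = CHF 2,685,380.14
CHF 2,685,380.14 ÷ 0.0937614 = NOK 28,640,572.13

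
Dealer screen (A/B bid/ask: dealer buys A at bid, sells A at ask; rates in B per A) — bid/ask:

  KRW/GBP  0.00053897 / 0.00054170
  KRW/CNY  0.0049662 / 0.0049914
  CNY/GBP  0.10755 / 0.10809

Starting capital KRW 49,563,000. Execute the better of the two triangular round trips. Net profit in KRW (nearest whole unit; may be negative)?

Net result: KRW -50,565 (no profitable arbitrage after spreads)

Best loop KRW → GBP → CNY → KRW:
KRW 49,563,000 × 0.00053897 (sell KRW at bid) = GBP 26,712.97
GBP 26,712.97 ÷ 0.10809 (buy CNY at ask) = CNY 247,136.37
CNY 247,136.37 ÷ 0.0049914 (buy KRW at ask) = KRW 49,512,435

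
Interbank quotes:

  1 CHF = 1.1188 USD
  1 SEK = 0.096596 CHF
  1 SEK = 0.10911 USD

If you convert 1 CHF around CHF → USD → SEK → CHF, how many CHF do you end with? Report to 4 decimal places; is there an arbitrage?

Around CHF → USD → SEK → CHF: 1 × 1.1188 ÷ 0.10911 × 0.096596 = 0.990483
Product < 1; profitable direction is CHF → SEK → USD → CHF.

0.9905 (arbitrage exists)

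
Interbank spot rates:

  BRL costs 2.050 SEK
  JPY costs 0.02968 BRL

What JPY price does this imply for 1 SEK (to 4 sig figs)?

SEK/JPY = 16.44

1 SEK ÷ 2.050 = 0.487805 BRL
0.487805 BRL ÷ 0.02968 = 16.4355 JPY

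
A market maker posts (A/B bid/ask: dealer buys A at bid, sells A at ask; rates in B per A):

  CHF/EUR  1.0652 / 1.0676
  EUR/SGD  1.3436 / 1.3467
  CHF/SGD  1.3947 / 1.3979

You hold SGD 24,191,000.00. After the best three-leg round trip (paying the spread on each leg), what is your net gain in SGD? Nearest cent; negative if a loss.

Net profit: SGD 576,311.68

Best loop SGD → CHF → EUR → SGD:
SGD 24,191,000.00 ÷ 1.3979 (buy CHF at ask) = CHF 17,305,243.58
CHF 17,305,243.58 × 1.0652 (sell CHF at bid) = EUR 18,433,545.46
EUR 18,433,545.46 × 1.3436 (sell EUR at bid) = SGD 24,767,311.68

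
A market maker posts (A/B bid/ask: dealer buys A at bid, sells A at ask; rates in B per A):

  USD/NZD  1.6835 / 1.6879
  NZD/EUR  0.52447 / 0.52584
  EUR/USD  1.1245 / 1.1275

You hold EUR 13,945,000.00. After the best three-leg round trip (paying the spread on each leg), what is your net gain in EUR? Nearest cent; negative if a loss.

Net result: EUR -10,171.26 (no profitable arbitrage after spreads)

Best loop EUR → NZD → USD → EUR:
EUR 13,945,000.00 ÷ 0.52584 (buy NZD at ask) = NZD 26,519,473.60
NZD 26,519,473.60 ÷ 1.6879 (buy USD at ask) = USD 15,711,519.41
USD 15,711,519.41 ÷ 1.1275 (buy EUR at ask) = EUR 13,934,828.74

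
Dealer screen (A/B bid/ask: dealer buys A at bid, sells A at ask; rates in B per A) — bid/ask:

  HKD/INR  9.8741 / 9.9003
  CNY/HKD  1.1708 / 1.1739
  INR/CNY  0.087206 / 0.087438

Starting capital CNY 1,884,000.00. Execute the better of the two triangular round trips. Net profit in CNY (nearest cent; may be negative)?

Net profit: CNY 15,360.93

Best loop CNY → HKD → INR → CNY:
CNY 1,884,000.00 × 1.1708 (sell CNY at bid) = HKD 2,205,787.20
HKD 2,205,787.20 × 9.8741 (sell HKD at bid) = INR 21,780,163.39
INR 21,780,163.39 × 0.087206 (sell INR at bid) = CNY 1,899,360.93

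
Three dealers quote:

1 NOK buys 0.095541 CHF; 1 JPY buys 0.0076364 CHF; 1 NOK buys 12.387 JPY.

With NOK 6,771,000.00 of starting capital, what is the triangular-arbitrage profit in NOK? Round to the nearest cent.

Profit: NOK 67,924.19

Profitable loop is NOK → CHF → JPY → NOK:
NOK 6,771,000.00 × 0.095541 = CHF 646,908.11
CHF 646,908.11 ÷ 0.0076364 = JPY 84,713,754
JPY 84,713,754 ÷ 12.387 = NOK 6,838,924.19
Profit = NOK 6,838,924.19 − NOK 6,771,000.00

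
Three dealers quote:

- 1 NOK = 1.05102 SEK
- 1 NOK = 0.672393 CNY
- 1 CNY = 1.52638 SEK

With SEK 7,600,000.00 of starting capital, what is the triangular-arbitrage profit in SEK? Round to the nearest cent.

Profitable loop is SEK → CNY → NOK → SEK:
SEK 7,600,000.00 ÷ 1.52638 = CNY 4,979,100.88
CNY 4,979,100.88 ÷ 0.672393 = NOK 7,405,045.68
NOK 7,405,045.68 × 1.05102 = SEK 7,782,851.11
Profit = SEK 7,782,851.11 − SEK 7,600,000.00

Profit: SEK 182,851.11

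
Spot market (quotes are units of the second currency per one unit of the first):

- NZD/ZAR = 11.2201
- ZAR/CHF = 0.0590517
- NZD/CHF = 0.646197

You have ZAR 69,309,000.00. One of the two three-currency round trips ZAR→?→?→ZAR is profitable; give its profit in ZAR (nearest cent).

Profit: ZAR 1,755,683.76

Profitable loop is ZAR → CHF → NZD → ZAR:
ZAR 69,309,000.00 × 0.0590517 = CHF 4,092,814.28
CHF 4,092,814.28 ÷ 0.646197 = NZD 6,333,694.33
NZD 6,333,694.33 × 11.2201 = ZAR 71,064,683.76
Profit = ZAR 71,064,683.76 − ZAR 69,309,000.00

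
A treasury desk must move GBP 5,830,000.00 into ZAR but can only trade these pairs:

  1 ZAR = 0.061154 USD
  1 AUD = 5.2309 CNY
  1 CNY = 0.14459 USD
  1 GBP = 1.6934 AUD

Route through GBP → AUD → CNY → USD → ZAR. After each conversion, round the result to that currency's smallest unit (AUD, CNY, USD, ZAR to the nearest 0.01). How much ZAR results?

GBP 5,830,000.00 × 1.6934 = AUD 9,872,522.00
AUD 9,872,522.00 × 5.2309 = CNY 51,642,175.33
CNY 51,642,175.33 × 0.14459 = USD 7,466,942.13
USD 7,466,942.13 ÷ 0.061154 = ZAR 122,100,633.32

ZAR 122,100,633.32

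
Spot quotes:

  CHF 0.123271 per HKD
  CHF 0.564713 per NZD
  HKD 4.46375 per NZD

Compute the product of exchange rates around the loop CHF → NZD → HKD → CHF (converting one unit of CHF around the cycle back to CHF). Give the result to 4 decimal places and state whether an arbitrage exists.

0.9744 (arbitrage exists)

Around CHF → NZD → HKD → CHF: 1 ÷ 0.564713 × 4.46375 × 0.123271 = 0.974390
Product < 1; profitable direction is CHF → HKD → NZD → CHF.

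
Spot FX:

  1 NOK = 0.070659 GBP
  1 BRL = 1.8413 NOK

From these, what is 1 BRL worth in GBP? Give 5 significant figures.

1 BRL × 1.8413 = 1.8413 NOK
1.8413 NOK × 0.070659 = 0.130104 GBP

BRL/GBP = 0.13010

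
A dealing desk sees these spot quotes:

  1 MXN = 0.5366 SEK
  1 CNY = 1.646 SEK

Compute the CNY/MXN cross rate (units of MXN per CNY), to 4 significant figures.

CNY/MXN = 3.067

1 CNY × 1.646 = 1.646 SEK
1.646 SEK ÷ 0.5366 = 3.06746 MXN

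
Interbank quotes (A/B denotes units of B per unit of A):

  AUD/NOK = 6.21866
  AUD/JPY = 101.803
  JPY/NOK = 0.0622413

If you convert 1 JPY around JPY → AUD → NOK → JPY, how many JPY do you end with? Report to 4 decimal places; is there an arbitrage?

Around JPY → AUD → NOK → JPY: 1 ÷ 101.803 × 6.21866 ÷ 0.0622413 = 0.981426
Product < 1; profitable direction is JPY → NOK → AUD → JPY.

0.9814 (arbitrage exists)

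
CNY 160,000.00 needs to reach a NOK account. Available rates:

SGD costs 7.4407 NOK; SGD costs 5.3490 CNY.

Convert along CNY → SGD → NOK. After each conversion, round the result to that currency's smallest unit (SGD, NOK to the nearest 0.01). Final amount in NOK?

NOK 222,567.19

CNY 160,000.00 ÷ 5.3490 = SGD 29,912.13
SGD 29,912.13 × 7.4407 = NOK 222,567.19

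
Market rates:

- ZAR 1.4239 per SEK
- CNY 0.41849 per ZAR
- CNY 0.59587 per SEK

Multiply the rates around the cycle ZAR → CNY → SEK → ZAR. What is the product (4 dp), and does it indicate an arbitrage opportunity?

1.0000 (no arbitrage)

Around ZAR → CNY → SEK → ZAR: 1 × 0.41849 ÷ 0.59587 × 1.4239 = 1.000030
Product ≈ 1 (deviation 0.003%, within rounding noise).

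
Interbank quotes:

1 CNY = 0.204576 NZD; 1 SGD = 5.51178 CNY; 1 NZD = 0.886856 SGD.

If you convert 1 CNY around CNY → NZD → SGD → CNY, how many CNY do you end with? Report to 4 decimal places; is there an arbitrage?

Around CNY → NZD → SGD → CNY: 1 × 0.204576 × 0.886856 × 5.51178 = 0.999999
Product ≈ 1 (deviation 0.000%, within rounding noise).

1.0000 (no arbitrage)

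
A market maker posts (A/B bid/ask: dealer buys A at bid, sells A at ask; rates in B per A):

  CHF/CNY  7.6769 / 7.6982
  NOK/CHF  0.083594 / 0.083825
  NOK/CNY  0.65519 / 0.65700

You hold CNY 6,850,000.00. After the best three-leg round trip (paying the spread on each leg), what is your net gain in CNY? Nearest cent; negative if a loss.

Net profit: CNY 104,967.10

Best loop CNY → CHF → NOK → CNY:
CNY 6,850,000.00 ÷ 7.6982 (buy CHF at ask) = CHF 889,818.40
CHF 889,818.40 ÷ 0.083825 (buy NOK at ask) = NOK 10,615,191.16
NOK 10,615,191.16 × 0.65519 (sell NOK at bid) = CNY 6,954,967.10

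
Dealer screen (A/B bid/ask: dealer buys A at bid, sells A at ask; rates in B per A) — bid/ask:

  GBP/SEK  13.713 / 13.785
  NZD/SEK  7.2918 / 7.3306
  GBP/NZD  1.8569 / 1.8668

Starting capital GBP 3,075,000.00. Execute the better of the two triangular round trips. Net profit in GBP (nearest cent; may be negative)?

Net profit: GBP 6,344.68

Best loop GBP → SEK → NZD → GBP:
GBP 3,075,000.00 × 13.713 (sell GBP at bid) = SEK 42,167,475.00
SEK 42,167,475.00 ÷ 7.3306 (buy NZD at ask) = NZD 5,752,254.25
NZD 5,752,254.25 ÷ 1.8668 (buy GBP at ask) = GBP 3,081,344.68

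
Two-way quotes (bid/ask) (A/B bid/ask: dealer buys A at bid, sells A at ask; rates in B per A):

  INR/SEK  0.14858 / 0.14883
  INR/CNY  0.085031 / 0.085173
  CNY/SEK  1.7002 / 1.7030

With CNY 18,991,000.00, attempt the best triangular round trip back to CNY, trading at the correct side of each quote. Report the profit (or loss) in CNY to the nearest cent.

Net profit: CNY 462,224.35

Best loop CNY → INR → SEK → CNY:
CNY 18,991,000.00 ÷ 0.085173 (buy INR at ask) = INR 222,969,720.45
INR 222,969,720.45 × 0.14858 (sell INR at bid) = SEK 33,128,841.06
SEK 33,128,841.06 ÷ 1.7030 (buy CNY at ask) = CNY 19,453,224.35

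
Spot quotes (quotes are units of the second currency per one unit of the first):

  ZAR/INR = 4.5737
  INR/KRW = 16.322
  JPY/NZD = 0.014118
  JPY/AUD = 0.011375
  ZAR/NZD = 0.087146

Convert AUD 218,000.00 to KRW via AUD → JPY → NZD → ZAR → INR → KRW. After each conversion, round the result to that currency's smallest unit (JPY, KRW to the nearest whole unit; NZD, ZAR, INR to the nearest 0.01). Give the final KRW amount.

AUD 218,000.00 ÷ 0.011375 = JPY 19,164,835
JPY 19,164,835 × 0.014118 = NZD 270,569.14
NZD 270,569.14 ÷ 0.087146 = ZAR 3,104,779.79
ZAR 3,104,779.79 × 4.5737 = INR 14,200,331.33
INR 14,200,331.33 × 16.322 = KRW 231,777,808

KRW 231,777,808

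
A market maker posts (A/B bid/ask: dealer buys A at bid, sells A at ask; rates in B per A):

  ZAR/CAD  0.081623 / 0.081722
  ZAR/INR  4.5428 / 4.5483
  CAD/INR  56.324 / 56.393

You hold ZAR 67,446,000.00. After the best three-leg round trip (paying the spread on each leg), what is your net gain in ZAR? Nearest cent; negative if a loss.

Net profit: ZAR 727,115.01

Best loop ZAR → CAD → INR → ZAR:
ZAR 67,446,000.00 × 0.081623 (sell ZAR at bid) = CAD 5,505,144.86
CAD 5,505,144.86 × 56.324 (sell CAD at bid) = INR 310,071,778.98
INR 310,071,778.98 ÷ 4.5483 (buy ZAR at ask) = ZAR 68,173,115.01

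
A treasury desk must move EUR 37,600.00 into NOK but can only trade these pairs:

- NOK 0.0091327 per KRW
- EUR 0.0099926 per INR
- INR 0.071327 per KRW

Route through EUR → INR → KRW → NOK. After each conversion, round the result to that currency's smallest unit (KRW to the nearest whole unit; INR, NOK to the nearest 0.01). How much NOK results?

EUR 37,600.00 ÷ 0.0099926 = INR 3,762,784.46
INR 3,762,784.46 ÷ 0.071327 = KRW 52,753,999
KRW 52,753,999 × 0.0091327 = NOK 481,786.45

NOK 481,786.45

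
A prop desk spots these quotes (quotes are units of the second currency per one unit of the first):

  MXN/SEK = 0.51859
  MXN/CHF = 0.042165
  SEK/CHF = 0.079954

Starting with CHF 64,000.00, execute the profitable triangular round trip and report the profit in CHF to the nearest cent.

Profit: CHF 1,083.03

Profitable loop is CHF → SEK → MXN → CHF:
CHF 64,000.00 ÷ 0.079954 = SEK 800,460.26
SEK 800,460.26 ÷ 0.51859 = MXN 1,543,532.01
MXN 1,543,532.01 × 0.042165 = CHF 65,083.03
Profit = CHF 65,083.03 − CHF 64,000.00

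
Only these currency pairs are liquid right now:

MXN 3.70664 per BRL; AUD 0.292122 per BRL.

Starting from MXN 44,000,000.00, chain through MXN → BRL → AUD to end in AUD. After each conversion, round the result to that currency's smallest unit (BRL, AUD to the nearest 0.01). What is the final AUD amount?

AUD 3,467,660.20

MXN 44,000,000.00 ÷ 3.70664 = BRL 11,870,589.00
BRL 11,870,589.00 × 0.292122 = AUD 3,467,660.20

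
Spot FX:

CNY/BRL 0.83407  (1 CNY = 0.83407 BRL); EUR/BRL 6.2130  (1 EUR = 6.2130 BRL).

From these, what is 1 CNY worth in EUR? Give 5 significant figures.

1 CNY × 0.83407 = 0.83407 BRL
0.83407 BRL ÷ 6.2130 = 0.134246 EUR

CNY/EUR = 0.13425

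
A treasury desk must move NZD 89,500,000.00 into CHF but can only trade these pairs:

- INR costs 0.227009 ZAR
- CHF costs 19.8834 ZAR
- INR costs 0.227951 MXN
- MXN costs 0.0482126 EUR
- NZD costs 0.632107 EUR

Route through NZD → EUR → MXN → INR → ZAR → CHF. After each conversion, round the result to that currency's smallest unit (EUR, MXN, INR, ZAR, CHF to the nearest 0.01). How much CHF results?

NZD 89,500,000.00 × 0.632107 = EUR 56,573,576.50
EUR 56,573,576.50 ÷ 0.0482126 = MXN 1,173,418,909.16
MXN 1,173,418,909.16 ÷ 0.227951 = INR 5,147,680,462.73
INR 5,147,680,462.73 × 0.227009 = ZAR 1,168,569,794.16
ZAR 1,168,569,794.16 ÷ 19.8834 = CHF 58,771,125.37

CHF 58,771,125.37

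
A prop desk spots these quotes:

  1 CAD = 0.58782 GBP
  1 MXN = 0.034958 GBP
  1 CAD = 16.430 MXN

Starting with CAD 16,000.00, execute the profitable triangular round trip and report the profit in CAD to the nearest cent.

Profitable loop is CAD → GBP → MXN → CAD:
CAD 16,000.00 × 0.58782 = GBP 9,405.12
GBP 9,405.12 ÷ 0.034958 = MXN 269,040.56
MXN 269,040.56 ÷ 16.430 = CAD 16,374.96
Profit = CAD 16,374.96 − CAD 16,000.00

Profit: CAD 374.96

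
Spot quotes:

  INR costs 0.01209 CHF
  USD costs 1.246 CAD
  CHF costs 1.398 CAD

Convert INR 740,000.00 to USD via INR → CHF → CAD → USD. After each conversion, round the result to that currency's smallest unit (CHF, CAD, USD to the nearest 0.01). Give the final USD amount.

USD 10,038.00

INR 740,000.00 × 0.01209 = CHF 8,946.60
CHF 8,946.60 × 1.398 = CAD 12,507.35
CAD 12,507.35 ÷ 1.246 = USD 10,038.00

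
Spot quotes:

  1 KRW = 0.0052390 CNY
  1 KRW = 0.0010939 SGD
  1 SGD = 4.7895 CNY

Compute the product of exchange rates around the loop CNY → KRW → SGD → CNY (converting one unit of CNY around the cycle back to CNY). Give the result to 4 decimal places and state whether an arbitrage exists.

1.0000 (no arbitrage)

Around CNY → KRW → SGD → CNY: 1 ÷ 0.0052390 × 0.0010939 × 4.7895 = 1.000045
Product ≈ 1 (deviation 0.004%, within rounding noise).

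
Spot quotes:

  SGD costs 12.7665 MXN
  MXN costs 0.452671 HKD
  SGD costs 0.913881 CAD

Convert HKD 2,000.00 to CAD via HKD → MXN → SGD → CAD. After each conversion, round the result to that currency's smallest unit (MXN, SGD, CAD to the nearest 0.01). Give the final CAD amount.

HKD 2,000.00 ÷ 0.452671 = MXN 4,418.22
MXN 4,418.22 ÷ 12.7665 = SGD 346.08
SGD 346.08 × 0.913881 = CAD 316.28

CAD 316.28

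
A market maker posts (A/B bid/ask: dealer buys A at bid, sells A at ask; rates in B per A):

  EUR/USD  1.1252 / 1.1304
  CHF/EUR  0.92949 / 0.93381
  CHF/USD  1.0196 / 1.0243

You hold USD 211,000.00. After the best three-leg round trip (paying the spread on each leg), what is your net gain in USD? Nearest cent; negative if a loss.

Net profit: USD 4,441.68

Best loop USD → CHF → EUR → USD:
USD 211,000.00 ÷ 1.0243 (buy CHF at ask) = CHF 205,994.34
CHF 205,994.34 × 0.92949 (sell CHF at bid) = EUR 191,469.68
EUR 191,469.68 × 1.1252 (sell EUR at bid) = USD 215,441.68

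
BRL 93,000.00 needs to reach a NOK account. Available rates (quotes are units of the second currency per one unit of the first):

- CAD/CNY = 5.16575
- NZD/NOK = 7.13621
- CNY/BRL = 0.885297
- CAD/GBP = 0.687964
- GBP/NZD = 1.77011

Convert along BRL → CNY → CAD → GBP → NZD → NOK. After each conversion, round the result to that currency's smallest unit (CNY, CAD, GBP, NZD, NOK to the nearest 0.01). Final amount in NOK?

BRL 93,000.00 ÷ 0.885297 = CNY 105,049.49
CNY 105,049.49 ÷ 5.16575 = CAD 20,335.77
CAD 20,335.77 × 0.687964 = GBP 13,990.28
GBP 13,990.28 × 1.77011 = NZD 24,764.33
NZD 24,764.33 × 7.13621 = NOK 176,723.46

NOK 176,723.46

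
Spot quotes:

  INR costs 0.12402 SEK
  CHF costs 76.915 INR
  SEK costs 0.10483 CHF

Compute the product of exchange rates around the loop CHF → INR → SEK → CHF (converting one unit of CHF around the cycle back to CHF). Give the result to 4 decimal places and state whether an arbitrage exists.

1.0000 (no arbitrage)

Around CHF → INR → SEK → CHF: 1 × 76.915 × 0.12402 × 0.10483 = 0.999973
Product ≈ 1 (deviation 0.003%, within rounding noise).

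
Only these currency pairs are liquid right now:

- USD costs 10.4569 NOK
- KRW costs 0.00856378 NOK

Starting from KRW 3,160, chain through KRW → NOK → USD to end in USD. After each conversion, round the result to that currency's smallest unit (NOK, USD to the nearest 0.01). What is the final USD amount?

KRW 3,160 × 0.00856378 = NOK 27.06
NOK 27.06 ÷ 10.4569 = USD 2.59

USD 2.59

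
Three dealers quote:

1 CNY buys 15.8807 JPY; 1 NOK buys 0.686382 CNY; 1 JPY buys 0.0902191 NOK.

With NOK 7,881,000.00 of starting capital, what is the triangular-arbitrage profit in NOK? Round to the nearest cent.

Profit: NOK 132,962.57

Profitable loop is NOK → JPY → CNY → NOK:
NOK 7,881,000.00 ÷ 0.0902191 = JPY 87,354,008
JPY 87,354,008 ÷ 15.8807 = CNY 5,500,639.66
CNY 5,500,639.66 ÷ 0.686382 = NOK 8,013,962.57
Profit = NOK 8,013,962.57 − NOK 7,881,000.00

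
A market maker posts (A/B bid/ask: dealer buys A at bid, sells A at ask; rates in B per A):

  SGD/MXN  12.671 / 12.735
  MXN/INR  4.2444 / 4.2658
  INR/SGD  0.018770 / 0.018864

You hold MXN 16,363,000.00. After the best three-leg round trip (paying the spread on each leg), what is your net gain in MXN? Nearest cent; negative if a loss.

Best loop MXN → INR → SGD → MXN:
MXN 16,363,000.00 × 4.2444 (sell MXN at bid) = INR 69,451,117.20
INR 69,451,117.20 × 0.018770 (sell INR at bid) = SGD 1,303,597.47
SGD 1,303,597.47 × 12.671 (sell SGD at bid) = MXN 16,517,883.54

Net profit: MXN 154,883.54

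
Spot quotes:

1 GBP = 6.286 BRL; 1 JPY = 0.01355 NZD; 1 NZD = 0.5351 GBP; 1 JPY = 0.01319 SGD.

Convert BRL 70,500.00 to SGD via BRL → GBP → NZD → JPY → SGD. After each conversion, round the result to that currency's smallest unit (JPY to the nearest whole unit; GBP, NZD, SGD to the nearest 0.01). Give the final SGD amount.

SGD 20,402.60

BRL 70,500.00 ÷ 6.286 = GBP 11,215.40
GBP 11,215.40 ÷ 0.5351 = NZD 20,959.45
NZD 20,959.45 ÷ 0.01355 = JPY 1,546,823
JPY 1,546,823 × 0.01319 = SGD 20,402.60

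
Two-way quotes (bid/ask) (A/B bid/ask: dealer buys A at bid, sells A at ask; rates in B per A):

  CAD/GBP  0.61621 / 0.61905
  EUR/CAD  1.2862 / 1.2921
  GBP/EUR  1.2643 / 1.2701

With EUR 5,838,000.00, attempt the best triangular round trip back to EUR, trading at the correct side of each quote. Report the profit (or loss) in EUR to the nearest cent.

Best loop EUR → CAD → GBP → EUR:
EUR 5,838,000.00 × 1.2862 (sell EUR at bid) = CAD 7,508,835.60
CAD 7,508,835.60 × 0.61621 (sell CAD at bid) = GBP 4,627,019.59
GBP 4,627,019.59 × 1.2643 (sell GBP at bid) = EUR 5,849,940.86

Net profit: EUR 11,940.86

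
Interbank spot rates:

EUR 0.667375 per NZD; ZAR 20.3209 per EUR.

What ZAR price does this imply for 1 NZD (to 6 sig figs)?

1 NZD × 0.667375 = 0.667375 EUR
0.667375 EUR × 20.3209 = 13.5617 ZAR

NZD/ZAR = 13.5617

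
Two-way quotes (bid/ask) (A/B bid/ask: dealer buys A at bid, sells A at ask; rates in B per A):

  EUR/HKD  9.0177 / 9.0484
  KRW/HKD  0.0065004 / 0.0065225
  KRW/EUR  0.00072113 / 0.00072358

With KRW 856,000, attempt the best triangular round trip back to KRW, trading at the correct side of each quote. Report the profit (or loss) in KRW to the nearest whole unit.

Best loop KRW → EUR → HKD → KRW:
KRW 856,000 × 0.00072113 (sell KRW at bid) = EUR 617.29
EUR 617.29 × 9.0177 (sell EUR at bid) = HKD 5,566.51
HKD 5,566.51 ÷ 0.0065225 (buy KRW at ask) = KRW 853,432

Net result: KRW -2,568 (no profitable arbitrage after spreads)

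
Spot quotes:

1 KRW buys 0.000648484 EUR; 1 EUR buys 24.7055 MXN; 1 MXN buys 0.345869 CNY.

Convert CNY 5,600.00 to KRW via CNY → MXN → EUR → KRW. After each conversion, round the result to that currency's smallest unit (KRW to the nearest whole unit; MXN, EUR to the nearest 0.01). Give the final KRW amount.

CNY 5,600.00 ÷ 0.345869 = MXN 16,191.10
MXN 16,191.10 ÷ 24.7055 = EUR 655.36
EUR 655.36 ÷ 0.000648484 = KRW 1,010,603

KRW 1,010,603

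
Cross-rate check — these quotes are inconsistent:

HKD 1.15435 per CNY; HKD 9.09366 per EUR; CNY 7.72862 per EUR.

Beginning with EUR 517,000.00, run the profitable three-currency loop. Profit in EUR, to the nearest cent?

Profitable loop is EUR → HKD → CNY → EUR:
EUR 517,000.00 × 9.09366 = HKD 4,701,422.22
HKD 4,701,422.22 ÷ 1.15435 = CNY 4,072,787.47
CNY 4,072,787.47 ÷ 7.72862 = EUR 526,974.73
Profit = EUR 526,974.73 − EUR 517,000.00

Profit: EUR 9,974.73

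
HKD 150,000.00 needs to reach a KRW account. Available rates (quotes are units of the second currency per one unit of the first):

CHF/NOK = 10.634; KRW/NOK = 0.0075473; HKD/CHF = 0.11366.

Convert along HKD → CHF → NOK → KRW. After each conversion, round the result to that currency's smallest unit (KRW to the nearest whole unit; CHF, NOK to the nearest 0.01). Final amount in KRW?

HKD 150,000.00 × 0.11366 = CHF 17,049.00
CHF 17,049.00 × 10.634 = NOK 181,299.07
NOK 181,299.07 ÷ 0.0075473 = KRW 24,021,712

KRW 24,021,712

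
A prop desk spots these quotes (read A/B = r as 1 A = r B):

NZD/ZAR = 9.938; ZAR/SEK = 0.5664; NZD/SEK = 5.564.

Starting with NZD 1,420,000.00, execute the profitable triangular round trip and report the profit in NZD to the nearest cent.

Profitable loop is NZD → ZAR → SEK → NZD:
NZD 1,420,000.00 × 9.938 = ZAR 14,111,960.00
ZAR 14,111,960.00 × 0.5664 = SEK 7,993,014.14
SEK 7,993,014.14 ÷ 5.564 = NZD 1,436,558.98
Profit = NZD 1,436,558.98 − NZD 1,420,000.00

Profit: NZD 16,558.98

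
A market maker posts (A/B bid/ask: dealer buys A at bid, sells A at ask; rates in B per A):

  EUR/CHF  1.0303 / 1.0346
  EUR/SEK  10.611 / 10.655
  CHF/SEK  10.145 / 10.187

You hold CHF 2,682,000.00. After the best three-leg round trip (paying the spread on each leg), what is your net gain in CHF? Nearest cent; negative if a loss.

Net profit: CHF 18,202.33

Best loop CHF → EUR → SEK → CHF:
CHF 2,682,000.00 ÷ 1.0346 (buy EUR at ask) = EUR 2,592,306.21
EUR 2,592,306.21 × 10.611 (sell EUR at bid) = SEK 27,506,961.14
SEK 27,506,961.14 ÷ 10.187 (buy CHF at ask) = CHF 2,700,202.33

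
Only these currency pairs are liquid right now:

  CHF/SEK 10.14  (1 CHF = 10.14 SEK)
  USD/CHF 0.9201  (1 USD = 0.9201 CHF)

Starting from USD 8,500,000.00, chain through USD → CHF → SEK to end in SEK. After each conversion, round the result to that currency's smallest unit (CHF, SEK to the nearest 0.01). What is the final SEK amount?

USD 8,500,000.00 × 0.9201 = CHF 7,820,850.00
CHF 7,820,850.00 × 10.14 = SEK 79,303,419.00

SEK 79,303,419.00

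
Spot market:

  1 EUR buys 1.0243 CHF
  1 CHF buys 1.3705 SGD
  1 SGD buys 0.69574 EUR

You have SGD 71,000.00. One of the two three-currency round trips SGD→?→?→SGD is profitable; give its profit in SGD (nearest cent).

Profit: SGD 1,695.10

Profitable loop is SGD → CHF → EUR → SGD:
SGD 71,000.00 ÷ 1.3705 = CHF 51,805.91
CHF 51,805.91 ÷ 1.0243 = EUR 50,576.89
EUR 50,576.89 ÷ 0.69574 = SGD 72,695.10
Profit = SGD 72,695.10 − SGD 71,000.00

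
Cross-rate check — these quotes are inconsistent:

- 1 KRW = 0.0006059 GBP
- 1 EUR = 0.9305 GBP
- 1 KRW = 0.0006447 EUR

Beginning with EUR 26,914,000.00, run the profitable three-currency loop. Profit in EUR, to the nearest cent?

Profit: EUR 269,486.20

Profitable loop is EUR → KRW → GBP → EUR:
EUR 26,914,000.00 ÷ 0.0006447 = KRW 41,746,548,782
KRW 41,746,548,782 × 0.0006059 = GBP 25,294,233.91
GBP 25,294,233.91 ÷ 0.9305 = EUR 27,183,486.20
Profit = EUR 27,183,486.20 − EUR 26,914,000.00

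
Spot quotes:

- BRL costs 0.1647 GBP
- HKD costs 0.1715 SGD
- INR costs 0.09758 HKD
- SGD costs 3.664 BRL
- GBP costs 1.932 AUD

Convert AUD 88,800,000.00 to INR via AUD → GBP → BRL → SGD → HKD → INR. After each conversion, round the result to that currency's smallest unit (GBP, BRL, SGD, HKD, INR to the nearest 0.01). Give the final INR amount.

INR 4,551,262,045.91

AUD 88,800,000.00 ÷ 1.932 = GBP 45,962,732.92
GBP 45,962,732.92 ÷ 0.1647 = BRL 279,069,416.64
BRL 279,069,416.64 ÷ 3.664 = SGD 76,165,233.80
SGD 76,165,233.80 ÷ 0.1715 = HKD 444,112,150.44
HKD 444,112,150.44 ÷ 0.09758 = INR 4,551,262,045.91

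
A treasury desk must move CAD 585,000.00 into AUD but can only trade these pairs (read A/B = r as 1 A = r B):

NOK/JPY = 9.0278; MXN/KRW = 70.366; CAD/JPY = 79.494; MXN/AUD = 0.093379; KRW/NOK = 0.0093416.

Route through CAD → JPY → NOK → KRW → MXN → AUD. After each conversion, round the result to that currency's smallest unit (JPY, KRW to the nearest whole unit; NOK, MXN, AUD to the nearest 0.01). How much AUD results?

CAD 585,000.00 × 79.494 = JPY 46,503,990
JPY 46,503,990 ÷ 9.0278 = NOK 5,151,198.52
NOK 5,151,198.52 ÷ 0.0093416 = KRW 551,425,722
KRW 551,425,722 ÷ 70.366 = MXN 7,836,536.42
MXN 7,836,536.42 × 0.093379 = AUD 731,767.93

AUD 731,767.93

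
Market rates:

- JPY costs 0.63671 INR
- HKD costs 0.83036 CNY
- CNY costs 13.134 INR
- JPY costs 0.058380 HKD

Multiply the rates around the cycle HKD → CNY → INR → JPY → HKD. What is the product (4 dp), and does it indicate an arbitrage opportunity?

1.0000 (no arbitrage)

Around HKD → CNY → INR → JPY → HKD: 1 × 0.83036 × 13.134 ÷ 0.63671 × 0.058380 = 0.999967
Product ≈ 1 (deviation 0.003%, within rounding noise).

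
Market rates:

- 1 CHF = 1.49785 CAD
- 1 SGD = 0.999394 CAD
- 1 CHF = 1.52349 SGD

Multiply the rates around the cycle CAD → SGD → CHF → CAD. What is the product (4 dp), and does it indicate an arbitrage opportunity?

Around CAD → SGD → CHF → CAD: 1 ÷ 0.999394 ÷ 1.52349 × 1.49785 = 0.983766
Product < 1; profitable direction is CAD → CHF → SGD → CAD.

0.9838 (arbitrage exists)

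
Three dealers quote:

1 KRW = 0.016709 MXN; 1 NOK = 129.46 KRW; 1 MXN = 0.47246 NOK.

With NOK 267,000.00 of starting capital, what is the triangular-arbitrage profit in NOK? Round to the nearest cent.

Profit: NOK 5,874.13

Profitable loop is NOK → KRW → MXN → NOK:
NOK 267,000.00 × 129.46 = KRW 34,565,820
KRW 34,565,820 × 0.016709 = MXN 577,560.29
MXN 577,560.29 × 0.47246 = NOK 272,874.13
Profit = NOK 272,874.13 − NOK 267,000.00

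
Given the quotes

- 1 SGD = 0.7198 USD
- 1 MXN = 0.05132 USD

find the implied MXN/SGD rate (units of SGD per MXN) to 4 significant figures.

1 MXN × 0.05132 = 0.05132 USD
0.05132 USD ÷ 0.7198 = 0.0712976 SGD

MXN/SGD = 0.07130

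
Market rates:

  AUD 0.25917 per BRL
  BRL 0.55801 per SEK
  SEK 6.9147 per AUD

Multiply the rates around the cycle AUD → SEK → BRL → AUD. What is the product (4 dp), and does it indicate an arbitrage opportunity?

1.0000 (no arbitrage)

Around AUD → SEK → BRL → AUD: 1 × 6.9147 × 0.55801 × 0.25917 = 1.000000
Product ≈ 1 (deviation 0.000%, within rounding noise).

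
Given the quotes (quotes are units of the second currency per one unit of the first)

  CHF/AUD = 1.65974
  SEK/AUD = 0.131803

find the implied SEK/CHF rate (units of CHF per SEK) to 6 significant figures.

1 SEK × 0.131803 = 0.131803 AUD
0.131803 AUD ÷ 1.65974 = 0.0794118 CHF

SEK/CHF = 0.0794118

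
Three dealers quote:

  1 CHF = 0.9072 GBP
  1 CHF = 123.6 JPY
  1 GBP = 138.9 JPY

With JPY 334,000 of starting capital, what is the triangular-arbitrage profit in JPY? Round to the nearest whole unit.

Profitable loop is JPY → CHF → GBP → JPY:
JPY 334,000 ÷ 123.6 = CHF 2,702.27
CHF 2,702.27 × 0.9072 = GBP 2,451.50
GBP 2,451.50 × 138.9 = JPY 340,513
Profit = JPY 340,513 − JPY 334,000

Profit: JPY 6,513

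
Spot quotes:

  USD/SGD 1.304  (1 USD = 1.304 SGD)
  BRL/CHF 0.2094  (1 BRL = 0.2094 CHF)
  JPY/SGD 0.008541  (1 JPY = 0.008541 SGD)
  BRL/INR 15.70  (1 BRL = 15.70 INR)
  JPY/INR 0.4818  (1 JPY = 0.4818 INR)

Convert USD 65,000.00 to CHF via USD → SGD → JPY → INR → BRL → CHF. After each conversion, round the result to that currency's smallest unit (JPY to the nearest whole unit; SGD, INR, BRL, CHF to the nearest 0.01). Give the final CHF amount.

USD 65,000.00 × 1.304 = SGD 84,760.00
SGD 84,760.00 ÷ 0.008541 = JPY 9,923,896
JPY 9,923,896 × 0.4818 = INR 4,781,333.09
INR 4,781,333.09 ÷ 15.70 = BRL 304,543.51
BRL 304,543.51 × 0.2094 = CHF 63,771.41

CHF 63,771.41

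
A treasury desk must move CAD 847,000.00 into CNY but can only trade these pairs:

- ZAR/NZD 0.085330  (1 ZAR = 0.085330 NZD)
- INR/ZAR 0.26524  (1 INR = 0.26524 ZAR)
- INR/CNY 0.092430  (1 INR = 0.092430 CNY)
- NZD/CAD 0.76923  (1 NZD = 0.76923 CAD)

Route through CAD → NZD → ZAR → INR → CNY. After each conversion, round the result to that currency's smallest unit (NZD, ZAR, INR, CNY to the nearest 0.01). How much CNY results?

CNY 4,496,756.64

CAD 847,000.00 ÷ 0.76923 = NZD 1,101,101.10
NZD 1,101,101.10 ÷ 0.085330 = ZAR 12,904,032.58
ZAR 12,904,032.58 ÷ 0.26524 = INR 48,650,401.82
INR 48,650,401.82 × 0.092430 = CNY 4,496,756.64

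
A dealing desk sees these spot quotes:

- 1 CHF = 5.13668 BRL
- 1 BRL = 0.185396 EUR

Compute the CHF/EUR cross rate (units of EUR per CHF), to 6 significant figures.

CHF/EUR = 0.952320

1 CHF × 5.13668 = 5.13668 BRL
5.13668 BRL × 0.185396 = 0.95232 EUR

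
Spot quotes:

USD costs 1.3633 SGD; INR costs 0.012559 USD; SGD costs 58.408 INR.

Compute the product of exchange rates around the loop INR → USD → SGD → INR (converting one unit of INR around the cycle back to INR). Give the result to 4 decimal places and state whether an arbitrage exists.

1.0000 (no arbitrage)

Around INR → USD → SGD → INR: 1 × 0.012559 × 1.3633 × 58.408 = 1.000043
Product ≈ 1 (deviation 0.004%, within rounding noise).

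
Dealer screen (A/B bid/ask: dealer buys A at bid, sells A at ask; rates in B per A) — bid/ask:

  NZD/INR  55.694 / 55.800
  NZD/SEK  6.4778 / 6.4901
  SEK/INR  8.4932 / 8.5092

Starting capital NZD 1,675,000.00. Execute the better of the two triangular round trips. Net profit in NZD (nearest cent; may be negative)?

Net profit: NZD 14,207.89

Best loop NZD → INR → SEK → NZD:
NZD 1,675,000.00 × 55.694 (sell NZD at bid) = INR 93,287,450.00
INR 93,287,450.00 ÷ 8.5092 (buy SEK at ask) = SEK 10,963,128.14
SEK 10,963,128.14 ÷ 6.4901 (buy NZD at ask) = NZD 1,689,207.89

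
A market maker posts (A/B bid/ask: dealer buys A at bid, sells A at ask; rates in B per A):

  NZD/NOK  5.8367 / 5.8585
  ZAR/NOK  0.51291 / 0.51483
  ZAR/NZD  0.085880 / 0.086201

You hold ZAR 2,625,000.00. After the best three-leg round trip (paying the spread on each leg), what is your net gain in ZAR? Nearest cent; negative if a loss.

Net profit: ZAR 41,071.15

Best loop ZAR → NOK → NZD → ZAR:
ZAR 2,625,000.00 × 0.51291 (sell ZAR at bid) = NOK 1,346,388.75
NOK 1,346,388.75 ÷ 5.8585 (buy NZD at ask) = NZD 229,818.00
NZD 229,818.00 ÷ 0.086201 (buy ZAR at ask) = ZAR 2,666,071.15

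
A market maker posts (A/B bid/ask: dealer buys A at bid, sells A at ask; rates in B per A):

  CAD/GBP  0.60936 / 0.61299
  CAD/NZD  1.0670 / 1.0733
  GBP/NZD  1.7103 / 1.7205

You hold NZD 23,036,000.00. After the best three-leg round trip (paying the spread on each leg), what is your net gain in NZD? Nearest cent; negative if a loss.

Net profit: NZD 269,768.20

Best loop NZD → GBP → CAD → NZD:
NZD 23,036,000.00 ÷ 1.7205 (buy GBP at ask) = GBP 13,389,131.07
GBP 13,389,131.07 ÷ 0.61299 (buy CAD at ask) = CAD 21,842,331.96
CAD 21,842,331.96 × 1.0670 (sell CAD at bid) = NZD 23,305,768.20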